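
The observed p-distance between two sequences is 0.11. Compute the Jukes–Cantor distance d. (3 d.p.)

0.119

d = −(3/4) ln(1 − 4p/3) = −0.75 ln(1 − 0.146667) = −0.75 ln(0.853333)
  = −0.75 × (-0.158605) = 0.118954 substitutions/site.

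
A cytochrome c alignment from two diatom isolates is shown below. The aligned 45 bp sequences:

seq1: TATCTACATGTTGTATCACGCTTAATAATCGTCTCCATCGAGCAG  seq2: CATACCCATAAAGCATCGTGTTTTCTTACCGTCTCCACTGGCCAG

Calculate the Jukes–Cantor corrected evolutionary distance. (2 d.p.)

0.62

The sequences differ at 19 of 45 sites, so p = 19/45 ≈ 0.422222.
d = −(3/4) ln(1 − 4p/3) = −0.75 ln(1 − 0.562963) = −0.75 ln(0.437037)
  = −0.75 × (-0.827737) = 0.620803 substitutions/site.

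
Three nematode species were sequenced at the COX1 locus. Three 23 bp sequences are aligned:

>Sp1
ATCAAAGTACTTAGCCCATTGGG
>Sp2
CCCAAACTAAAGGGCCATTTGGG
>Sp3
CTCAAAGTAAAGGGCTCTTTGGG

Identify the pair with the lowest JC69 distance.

Sp2 and Sp3

Sp1–Sp2: 9/23 differ, p = 0.391, d = 0.553.
Sp1–Sp3: 7/23 differ, p = 0.304, d = 0.390.
Sp2–Sp3: 4/23 differ, p = 0.174, d = 0.198.
The smallest distance is between Sp2 and Sp3.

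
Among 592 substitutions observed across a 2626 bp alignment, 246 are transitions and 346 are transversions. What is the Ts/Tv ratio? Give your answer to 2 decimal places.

R = 246/346 = 0.710982… ≈ 0.71 (to 2 d.p.).

0.71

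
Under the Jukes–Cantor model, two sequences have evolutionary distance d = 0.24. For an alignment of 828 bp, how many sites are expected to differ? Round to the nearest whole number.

Invert JC69: p = (3/4)(1 − e^(−4d/3)) = 0.75 × (1 − e^(-0.32)) = 0.75 × (1 − 0.726149) = 0.205388.
Expected differing sites = pL ≈ 0.205388 × 828 = 170.061264 ≈ 170.

170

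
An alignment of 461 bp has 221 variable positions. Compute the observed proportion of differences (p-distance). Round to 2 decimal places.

0.48

p = 221/461 = 0.479392… ≈ 0.48 (to 2 d.p.).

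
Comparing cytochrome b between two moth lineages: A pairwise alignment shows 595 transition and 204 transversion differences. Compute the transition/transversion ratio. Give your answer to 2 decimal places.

R = 595/204 = 2.916666… ≈ 2.92 (to 2 d.p.).

2.92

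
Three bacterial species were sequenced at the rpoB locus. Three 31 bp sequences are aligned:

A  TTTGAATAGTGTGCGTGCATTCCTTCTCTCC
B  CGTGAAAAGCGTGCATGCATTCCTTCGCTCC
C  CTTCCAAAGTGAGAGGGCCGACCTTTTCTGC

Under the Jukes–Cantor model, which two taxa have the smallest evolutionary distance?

A and B

A–B: 6/31 differ, p = 0.194, d = 0.224.
A–C: 12/31 differ, p = 0.387, d = 0.544.
B–C: 14/31 differ, p = 0.452, d = 0.691.
The smallest distance is between A and B.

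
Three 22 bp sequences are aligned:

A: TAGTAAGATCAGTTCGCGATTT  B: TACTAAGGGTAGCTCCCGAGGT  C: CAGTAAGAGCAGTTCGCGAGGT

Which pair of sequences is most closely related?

A and C

A–B: 8/22 differ, p = 0.364, d = 0.497.
A–C: 4/22 differ, p = 0.182, d = 0.208.
B–C: 6/22 differ, p = 0.273, d = 0.339.
The smallest distance is between A and C.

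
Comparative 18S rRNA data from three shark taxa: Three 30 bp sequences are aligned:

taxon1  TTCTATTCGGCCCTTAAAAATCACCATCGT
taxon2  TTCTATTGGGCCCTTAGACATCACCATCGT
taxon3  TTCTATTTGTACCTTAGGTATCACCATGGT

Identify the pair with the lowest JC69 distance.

taxon1–taxon2: 3/30 differ, p = 0.100, d = 0.107.
taxon1–taxon3: 7/30 differ, p = 0.233, d = 0.280.
taxon2–taxon3: 6/30 differ, p = 0.200, d = 0.233.
The smallest distance is between taxon1 and taxon2.

taxon1 and taxon2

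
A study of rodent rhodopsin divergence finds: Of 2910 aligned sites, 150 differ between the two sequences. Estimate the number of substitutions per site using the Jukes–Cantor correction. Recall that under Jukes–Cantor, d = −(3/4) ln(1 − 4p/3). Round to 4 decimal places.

0.0534

p = 150/2910 ≈ 0.051546.
d = −(3/4) ln(1 − 4p/3) = −0.75 ln(1 − 0.068728) = −0.75 ln(0.931272)
  = −0.75 × (-0.071204) = 0.053403 substitutions/site.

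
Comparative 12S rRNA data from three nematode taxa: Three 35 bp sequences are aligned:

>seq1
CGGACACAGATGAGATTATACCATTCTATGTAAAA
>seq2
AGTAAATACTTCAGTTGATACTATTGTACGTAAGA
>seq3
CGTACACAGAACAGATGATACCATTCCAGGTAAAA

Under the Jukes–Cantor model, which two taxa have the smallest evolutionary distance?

seq1–seq2: 13/35 differ, p = 0.371, d = 0.513.
seq1–seq3: 6/35 differ, p = 0.171, d = 0.195.
seq2–seq3: 12/35 differ, p = 0.343, d = 0.458.
The smallest distance is between seq1 and seq3.

seq1 and seq3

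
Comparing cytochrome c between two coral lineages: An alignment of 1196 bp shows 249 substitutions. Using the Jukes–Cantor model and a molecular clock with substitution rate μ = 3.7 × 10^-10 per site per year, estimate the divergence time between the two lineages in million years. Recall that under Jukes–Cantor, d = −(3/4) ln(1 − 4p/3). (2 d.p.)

p = 249/1196 ≈ 0.208194.
d = −(3/4) ln(1 − 4p/3) = −0.75 ln(1 − 0.277592) = −0.75 ln(0.722408)
  = −0.75 × (-0.325165) = 0.243874 substitutions/site.
Under a molecular clock d = 2μt, so t = d/(2μ) = 0.243874 / (2 × 3.7 × 10^-10) = 329.56 million years.

329.56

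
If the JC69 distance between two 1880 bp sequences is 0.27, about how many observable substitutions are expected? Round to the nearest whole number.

426

Invert JC69: p = (3/4)(1 − e^(−4d/3)) = 0.75 × (1 − e^(-0.36)) = 0.75 × (1 − 0.697676) = 0.226743.
Expected differing sites = pL ≈ 0.226743 × 1880 = 426.27684 ≈ 426.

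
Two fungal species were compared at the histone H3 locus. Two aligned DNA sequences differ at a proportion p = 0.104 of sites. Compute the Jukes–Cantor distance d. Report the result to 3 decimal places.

0.112

d = −(3/4) ln(1 − 4p/3) = −0.75 ln(1 − 0.138667) = −0.75 ln(0.861333)
  = −0.75 × (-0.149274) = 0.111956 substitutions/site.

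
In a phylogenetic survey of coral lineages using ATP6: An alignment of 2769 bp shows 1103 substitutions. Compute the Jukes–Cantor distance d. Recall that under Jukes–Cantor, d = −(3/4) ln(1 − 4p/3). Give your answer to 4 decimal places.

p = 1103/2769 ≈ 0.398339.
d = −(3/4) ln(1 − 4p/3) = −0.75 ln(1 − 0.531119) = −0.75 ln(0.468881)
  = −0.75 × (-0.757406) = 0.568055 substitutions/site.

0.5681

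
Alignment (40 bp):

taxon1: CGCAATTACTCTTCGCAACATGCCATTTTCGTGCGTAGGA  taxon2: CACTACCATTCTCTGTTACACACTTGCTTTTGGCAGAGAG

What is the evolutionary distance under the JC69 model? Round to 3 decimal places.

0.991

The sequences differ at 22 of 40 sites, so p = 22/40 = 0.55.
d = −(3/4) ln(1 − 4p/3) = −0.75 ln(1 − 0.733333) = −0.75 ln(0.266667)
  = −0.75 × (-1.321755) = 0.991316 substitutions/site.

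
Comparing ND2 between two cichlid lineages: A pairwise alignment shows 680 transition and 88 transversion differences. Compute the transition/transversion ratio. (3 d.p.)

R = 680/88 = 7.727272… ≈ 7.727 (to 3 d.p.).

7.727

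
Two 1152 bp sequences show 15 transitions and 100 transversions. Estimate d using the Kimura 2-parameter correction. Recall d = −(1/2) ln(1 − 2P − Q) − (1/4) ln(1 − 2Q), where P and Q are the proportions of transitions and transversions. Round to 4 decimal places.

P = 15/1152 ≈ 0.013021 and Q = 100/1152 ≈ 0.086806.
Under the Kimura two-parameter model, d = −½ ln(1 − 2P − Q) − ¼ ln(1 − 2Q).
1 − 2P − Q = 0.887152, giving −½ ln(0.887152) = 0.059869.
1 − 2Q = 0.826388, giving −¼ ln(0.826388) = 0.047673.
d = 0.059869 + 0.047673 = 0.107542.

0.1075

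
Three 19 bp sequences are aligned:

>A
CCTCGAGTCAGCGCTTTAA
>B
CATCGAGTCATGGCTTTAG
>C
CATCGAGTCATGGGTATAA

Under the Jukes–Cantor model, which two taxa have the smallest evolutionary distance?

A–B: 4/19 differ, p = 0.211, d = 0.247.
A–C: 5/19 differ, p = 0.263, d = 0.324.
B–C: 3/19 differ, p = 0.158, d = 0.177.
The smallest distance is between B and C.

B and C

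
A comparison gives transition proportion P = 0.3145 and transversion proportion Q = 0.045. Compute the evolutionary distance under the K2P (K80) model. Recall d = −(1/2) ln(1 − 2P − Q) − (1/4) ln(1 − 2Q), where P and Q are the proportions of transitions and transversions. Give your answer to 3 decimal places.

Under the Kimura two-parameter model, d = −½ ln(1 − 2P − Q) − ¼ ln(1 − 2Q).
1 − 2P − Q = 0.326, giving −½ ln(0.326) = 0.560429.
1 − 2Q = 0.91, giving −¼ ln(0.91) = 0.023578.
d = 0.560429 + 0.023578 = 0.584007.

0.584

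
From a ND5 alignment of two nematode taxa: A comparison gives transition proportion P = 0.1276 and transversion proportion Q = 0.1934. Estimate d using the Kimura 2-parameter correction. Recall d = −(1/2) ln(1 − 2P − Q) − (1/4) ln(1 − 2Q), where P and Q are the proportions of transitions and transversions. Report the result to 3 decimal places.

Under the Kimura two-parameter model, d = −½ ln(1 − 2P − Q) − ¼ ln(1 − 2Q).
1 − 2P − Q = 0.5514, giving −½ ln(0.5514) = 0.297647.
1 − 2Q = 0.6132, giving −¼ ln(0.6132) = 0.122266.
d = 0.297647 + 0.122266 = 0.419913.

0.420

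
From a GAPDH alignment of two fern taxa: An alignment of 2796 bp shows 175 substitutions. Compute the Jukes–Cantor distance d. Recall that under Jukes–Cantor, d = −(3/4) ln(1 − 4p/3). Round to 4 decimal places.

p = 175/2796 ≈ 0.062589.
d = −(3/4) ln(1 − 4p/3) = −0.75 ln(1 − 0.083452) = −0.75 ln(0.916548)
  = −0.75 × (-0.087141) = 0.065356 substitutions/site.

0.0654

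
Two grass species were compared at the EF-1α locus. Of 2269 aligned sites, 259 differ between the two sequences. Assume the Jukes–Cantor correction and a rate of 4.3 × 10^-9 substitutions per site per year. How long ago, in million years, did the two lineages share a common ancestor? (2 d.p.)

14.40

p = 259/2269 ≈ 0.114147.
d = −(3/4) ln(1 − 4p/3) = −0.75 ln(1 − 0.152196) = −0.75 ln(0.847804)
  = −0.75 × (-0.165106) = 0.123830 substitutions/site.
Under a molecular clock d = 2μt, so t = d/(2μ) = 0.123830 / (2 × 4.3 × 10^-9) = 14.40 million years.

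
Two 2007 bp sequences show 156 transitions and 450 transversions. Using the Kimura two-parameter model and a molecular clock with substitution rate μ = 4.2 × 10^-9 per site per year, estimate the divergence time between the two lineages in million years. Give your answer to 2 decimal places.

46.13

P = 156/2007 ≈ 0.077728 and Q = 450/2007 ≈ 0.224215.
Under the Kimura two-parameter model, d = −½ ln(1 − 2P − Q) − ¼ ln(1 − 2Q).
1 − 2P − Q = 0.620329, giving −½ ln(0.620329) = 0.238753.
1 − 2Q = 0.55157, giving −¼ ln(0.55157) = 0.148747.
d = 0.238753 + 0.148747 = 0.387500.
Under a molecular clock d = 2μt, so t = d/(2μ) = 0.387500 / (2 × 4.2 × 10^-9) = 46.13 million years.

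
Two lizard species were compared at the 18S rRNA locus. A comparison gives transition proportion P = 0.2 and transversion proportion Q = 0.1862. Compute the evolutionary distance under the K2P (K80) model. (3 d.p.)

Under the Kimura two-parameter model, d = −½ ln(1 − 2P − Q) − ¼ ln(1 − 2Q).
1 − 2P − Q = 0.4138, giving −½ ln(0.4138) = 0.441186.
1 − 2Q = 0.6276, giving −¼ ln(0.6276) = 0.116463.
d = 0.441186 + 0.116463 = 0.557649.

0.558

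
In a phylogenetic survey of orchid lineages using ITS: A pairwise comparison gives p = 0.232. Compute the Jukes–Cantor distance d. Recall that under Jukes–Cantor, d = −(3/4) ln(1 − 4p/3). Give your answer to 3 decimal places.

d = −(3/4) ln(1 − 4p/3) = −0.75 ln(1 − 0.309333) = −0.75 ln(0.690667)
  = −0.75 × (-0.370097) = 0.277573 substitutions/site.

0.278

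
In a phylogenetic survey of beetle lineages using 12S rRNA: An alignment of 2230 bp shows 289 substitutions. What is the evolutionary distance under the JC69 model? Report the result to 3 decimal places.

p = 289/2230 ≈ 0.129596.
d = −(3/4) ln(1 − 4p/3) = −0.75 ln(1 − 0.172795) = −0.75 ln(0.827205)
  = −0.75 × (-0.189703) = 0.142277 substitutions/site.

0.142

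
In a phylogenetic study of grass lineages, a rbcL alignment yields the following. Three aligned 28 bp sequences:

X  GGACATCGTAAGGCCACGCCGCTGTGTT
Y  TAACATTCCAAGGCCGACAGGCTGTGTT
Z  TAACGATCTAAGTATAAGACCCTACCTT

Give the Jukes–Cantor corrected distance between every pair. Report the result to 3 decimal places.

X–Y: 10/28 sites differ → p ≈ 0.357143, d = −0.75 ln(1 − 0.476191) = 0.484971 ≈ 0.485.
X–Z: 15/28 sites differ → p ≈ 0.535714, d = −0.75 ln(1 − 0.714285) = 0.939570 ≈ 0.940.
Y–Z: 13/28 sites differ → p ≈ 0.464286, d = −0.75 ln(1 − 0.619048) = 0.723811 ≈ 0.724.

d(X,Y) = 0.485, d(X,Z) = 0.940, d(Y,Z) = 0.724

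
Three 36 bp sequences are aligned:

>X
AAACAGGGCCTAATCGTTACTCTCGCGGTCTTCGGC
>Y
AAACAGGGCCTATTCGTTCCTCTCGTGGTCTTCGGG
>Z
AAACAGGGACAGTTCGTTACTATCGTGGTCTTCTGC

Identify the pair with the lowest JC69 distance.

X and Y

X–Y: 4/36 differ, p = 0.111, d = 0.120.
X–Z: 7/36 differ, p = 0.194, d = 0.225.
Y–Z: 7/36 differ, p = 0.194, d = 0.225.
The smallest distance is between X and Y.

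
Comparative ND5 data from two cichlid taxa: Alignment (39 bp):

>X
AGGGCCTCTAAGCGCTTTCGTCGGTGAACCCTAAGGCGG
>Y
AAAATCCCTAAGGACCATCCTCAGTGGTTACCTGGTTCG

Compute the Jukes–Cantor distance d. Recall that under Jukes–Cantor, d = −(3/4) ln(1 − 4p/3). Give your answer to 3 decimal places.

The sequences differ at 21 of 39 sites, so p = 21/39 ≈ 0.538462.
d = −(3/4) ln(1 − 4p/3) = −0.75 ln(1 − 0.717949) = −0.75 ln(0.282051)
  = −0.75 × (-1.265667) = 0.949250 substitutions/site.

0.949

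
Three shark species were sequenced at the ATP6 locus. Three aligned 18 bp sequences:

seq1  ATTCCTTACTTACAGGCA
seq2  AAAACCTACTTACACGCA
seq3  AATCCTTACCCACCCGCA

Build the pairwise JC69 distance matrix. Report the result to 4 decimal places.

seq1–seq2: 5/18 sites differ → p ≈ 0.277778, d = −0.75 ln(1 − 0.370371) = 0.346968 ≈ 0.3470.
seq1–seq3: 5/18 sites differ → p ≈ 0.277778, d = −0.75 ln(1 − 0.370371) = 0.346968 ≈ 0.3470.
seq2–seq3: 6/18 sites differ → p ≈ 0.333333, d = −0.75 ln(1 − 0.444444) = 0.440839 ≈ 0.4408.

d(seq1,seq2) = 0.3470, d(seq1,seq3) = 0.3470, d(seq2,seq3) = 0.4408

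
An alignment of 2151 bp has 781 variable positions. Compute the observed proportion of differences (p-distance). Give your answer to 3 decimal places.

p = 781/2151 = 0.363086… ≈ 0.363 (to 3 d.p.).

0.363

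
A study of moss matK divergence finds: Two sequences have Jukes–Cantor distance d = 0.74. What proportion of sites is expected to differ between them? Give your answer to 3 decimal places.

p = (3/4)(1 − e^(−4d/3)) = 0.75 × (1 − e^(-0.986667)) = 0.75 × (1 − 0.372817) = 0.470387.

0.470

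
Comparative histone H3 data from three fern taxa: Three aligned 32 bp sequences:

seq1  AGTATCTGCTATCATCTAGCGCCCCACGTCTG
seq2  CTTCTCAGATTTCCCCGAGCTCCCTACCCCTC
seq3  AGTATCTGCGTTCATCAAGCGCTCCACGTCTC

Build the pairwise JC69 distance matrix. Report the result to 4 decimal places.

seq1–seq2: 14/32 sites differ → p = 0.4375, d = −0.75 ln(1 − 0.583333) = 0.656601 ≈ 0.6566.
seq1–seq3: 5/32 sites differ → p = 0.15625, d = −0.75 ln(1 − 0.208333) = 0.175211 ≈ 0.1752.
seq2–seq3: 14/32 sites differ → p = 0.4375, d = −0.75 ln(1 − 0.583333) = 0.656601 ≈ 0.6566.

d(seq1,seq2) = 0.6566, d(seq1,seq3) = 0.1752, d(seq2,seq3) = 0.6566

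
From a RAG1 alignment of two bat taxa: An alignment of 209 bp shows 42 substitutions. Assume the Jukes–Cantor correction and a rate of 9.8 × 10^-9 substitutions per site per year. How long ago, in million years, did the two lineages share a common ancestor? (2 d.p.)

11.93

p = 42/209 ≈ 0.200957.
d = −(3/4) ln(1 − 4p/3) = −0.75 ln(1 − 0.267943) = −0.75 ln(0.732057)
  = −0.75 × (-0.311897) = 0.233923 substitutions/site.
Under a molecular clock d = 2μt, so t = d/(2μ) = 0.233923 / (2 × 9.8 × 10^-9) = 11.93 million years.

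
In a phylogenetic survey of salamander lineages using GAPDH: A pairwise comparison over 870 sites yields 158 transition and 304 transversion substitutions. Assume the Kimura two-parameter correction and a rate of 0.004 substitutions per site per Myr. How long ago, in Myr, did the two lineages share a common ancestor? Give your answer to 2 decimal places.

115.44

P = 158/870 ≈ 0.181609 and Q = 304/870 ≈ 0.349425.
Under the Kimura two-parameter model, d = −½ ln(1 − 2P − Q) − ¼ ln(1 − 2Q).
1 − 2P − Q = 0.287357, giving −½ ln(0.287357) = 0.623515.
1 − 2Q = 0.30115, giving −¼ ln(0.30115) = 0.300037.
d = 0.623515 + 0.300037 = 0.923552.
Under a molecular clock d = 2μt, so t = d/(2μ) = 0.923552 / (2 × 0.004) = 115.44 Myr.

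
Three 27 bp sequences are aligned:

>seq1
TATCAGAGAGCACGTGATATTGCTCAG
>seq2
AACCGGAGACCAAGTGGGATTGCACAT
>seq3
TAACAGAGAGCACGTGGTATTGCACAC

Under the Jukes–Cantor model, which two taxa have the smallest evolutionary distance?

seq1 and seq3

seq1–seq2: 9/27 differ, p = 0.333, d = 0.441.
seq1–seq3: 4/27 differ, p = 0.148, d = 0.165.
seq2–seq3: 7/27 differ, p = 0.259, d = 0.318.
The smallest distance is between seq1 and seq3.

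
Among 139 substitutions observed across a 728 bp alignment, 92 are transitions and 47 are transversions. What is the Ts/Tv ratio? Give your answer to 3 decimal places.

R = 92/47 = 1.957446… ≈ 1.957 (to 3 d.p.).

1.957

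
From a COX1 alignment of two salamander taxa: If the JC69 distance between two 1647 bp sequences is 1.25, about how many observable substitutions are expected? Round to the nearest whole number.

Invert JC69: p = (3/4)(1 − e^(−4d/3)) = 0.75 × (1 − e^(-1.666667)) = 0.75 × (1 − 0.188876) = 0.608343.
Expected differing sites = pL ≈ 0.608343 × 1647 = 1001.940921 ≈ 1002.

1002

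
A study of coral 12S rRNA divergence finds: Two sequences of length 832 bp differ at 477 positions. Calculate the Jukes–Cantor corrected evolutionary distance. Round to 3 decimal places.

1.084

p = 477/832 ≈ 0.573317.
d = −(3/4) ln(1 − 4p/3) = −0.75 ln(1 − 0.764423) = −0.75 ln(0.235577)
  = −0.75 × (-1.445717) = 1.084288 substitutions/site.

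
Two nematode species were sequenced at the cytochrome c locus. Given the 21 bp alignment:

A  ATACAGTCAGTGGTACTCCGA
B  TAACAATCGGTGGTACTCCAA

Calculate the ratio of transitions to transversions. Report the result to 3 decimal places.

1.500

Transitions are A↔G and C↔T; transversions are all other mismatches.
Transitions: 3. Transversions: 2.
R = 3/2 = 1.500.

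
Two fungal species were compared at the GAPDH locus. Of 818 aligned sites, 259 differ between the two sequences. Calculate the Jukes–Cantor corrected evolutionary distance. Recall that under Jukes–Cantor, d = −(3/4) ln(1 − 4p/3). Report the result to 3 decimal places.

p = 259/818 ≈ 0.316626.
d = −(3/4) ln(1 − 4p/3) = −0.75 ln(1 − 0.422168) = −0.75 ln(0.577832)
  = −0.75 × (-0.548472) = 0.411354 substitutions/site.

0.411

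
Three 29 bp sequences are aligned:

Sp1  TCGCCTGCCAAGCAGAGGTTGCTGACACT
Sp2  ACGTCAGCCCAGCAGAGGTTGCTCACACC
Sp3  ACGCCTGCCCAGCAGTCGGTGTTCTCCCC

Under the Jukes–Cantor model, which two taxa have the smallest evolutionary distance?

Sp1 and Sp2

Sp1–Sp2: 6/29 differ, p = 0.207, d = 0.242.
Sp1–Sp3: 10/29 differ, p = 0.345, d = 0.462.
Sp2–Sp3: 8/29 differ, p = 0.276, d = 0.344.
The smallest distance is between Sp1 and Sp2.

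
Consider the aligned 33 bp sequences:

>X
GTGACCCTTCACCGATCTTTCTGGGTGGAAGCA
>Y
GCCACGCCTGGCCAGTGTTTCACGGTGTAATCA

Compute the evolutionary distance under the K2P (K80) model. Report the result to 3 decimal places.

Of 33 sites, 5 differences are transitions and 8 are transversions, so P = 5/33 ≈ 0.151515 and Q = 8/33 ≈ 0.242424.
Under the Kimura two-parameter model, d = −½ ln(1 − 2P − Q) − ¼ ln(1 − 2Q).
1 − 2P − Q = 0.454546, giving −½ ln(0.454546) = 0.394228.
1 − 2Q = 0.515152, giving −¼ ln(0.515152) = 0.165823.
d = 0.394228 + 0.165823 = 0.560051.

0.560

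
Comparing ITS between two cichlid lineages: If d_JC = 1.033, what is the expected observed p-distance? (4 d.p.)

p = (3/4)(1 − e^(−4d/3)) = 0.75 × (1 − e^(-1.377333)) = 0.75 × (1 − 0.252250) = 0.560813.

0.5608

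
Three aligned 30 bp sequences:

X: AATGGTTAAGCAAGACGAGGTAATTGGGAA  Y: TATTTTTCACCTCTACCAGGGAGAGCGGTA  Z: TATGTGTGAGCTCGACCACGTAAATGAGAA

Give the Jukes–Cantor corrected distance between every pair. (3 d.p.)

X–Y: 15/30 sites differ → p = 0.5, d = −0.75 ln(1 − 0.666667) = 0.823960 ≈ 0.824.
X–Z: 10/30 sites differ → p ≈ 0.333333, d = −0.75 ln(1 − 0.444444) = 0.440839 ≈ 0.441.
Y–Z: 12/30 sites differ → p = 0.4, d = −0.75 ln(1 − 0.533333) = 0.571605 ≈ 0.572.

d(X,Y) = 0.824, d(X,Z) = 0.441, d(Y,Z) = 0.572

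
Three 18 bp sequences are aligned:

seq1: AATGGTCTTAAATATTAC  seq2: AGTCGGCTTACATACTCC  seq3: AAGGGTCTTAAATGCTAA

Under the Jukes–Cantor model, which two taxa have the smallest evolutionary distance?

seq1–seq2: 6/18 differ, p = 0.333, d = 0.441.
seq1–seq3: 4/18 differ, p = 0.222, d = 0.264.
seq2–seq3: 8/18 differ, p = 0.444, d = 0.673.
The smallest distance is between seq1 and seq3.

seq1 and seq3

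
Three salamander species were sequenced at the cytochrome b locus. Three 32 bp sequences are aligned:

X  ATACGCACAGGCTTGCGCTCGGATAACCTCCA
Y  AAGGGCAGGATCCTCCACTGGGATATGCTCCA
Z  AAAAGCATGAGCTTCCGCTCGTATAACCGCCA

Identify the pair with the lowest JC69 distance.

X–Y: 13/32 differ, p = 0.406, d = 0.585.
X–Z: 8/32 differ, p = 0.250, d = 0.304.
Y–Z: 11/32 differ, p = 0.344, d = 0.460.
The smallest distance is between X and Z.

X and Z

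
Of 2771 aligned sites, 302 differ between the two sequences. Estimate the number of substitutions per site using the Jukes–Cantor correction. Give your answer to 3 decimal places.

0.118

p = 302/2771 ≈ 0.108986.
d = −(3/4) ln(1 − 4p/3) = −0.75 ln(1 − 0.145315) = −0.75 ln(0.854685)
  = −0.75 × (-0.157022) = 0.117767 substitutions/site.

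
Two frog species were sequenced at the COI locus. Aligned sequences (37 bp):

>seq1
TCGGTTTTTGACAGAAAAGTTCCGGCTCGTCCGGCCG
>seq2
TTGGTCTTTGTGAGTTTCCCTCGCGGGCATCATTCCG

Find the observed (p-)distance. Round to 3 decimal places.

0.486

The sequences differ at 18 of 37 positions.
p = 18/37 = 0.486486… ≈ 0.486 (to 3 d.p.).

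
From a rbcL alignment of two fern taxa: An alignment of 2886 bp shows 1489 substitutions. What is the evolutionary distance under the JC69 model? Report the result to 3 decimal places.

0.873

p = 1489/2886 ≈ 0.515939.
d = −(3/4) ln(1 − 4p/3) = −0.75 ln(1 − 0.687919) = −0.75 ln(0.312081)
  = −0.75 × (-1.164493) = 0.873370 substitutions/site.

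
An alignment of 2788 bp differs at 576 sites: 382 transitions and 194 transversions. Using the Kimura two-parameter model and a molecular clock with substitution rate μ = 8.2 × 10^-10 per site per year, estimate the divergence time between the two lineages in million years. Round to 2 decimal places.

151.20

P = 382/2788 ≈ 0.137016 and Q = 194/2788 ≈ 0.069584.
Under the Kimura two-parameter model, d = −½ ln(1 − 2P − Q) − ¼ ln(1 − 2Q).
1 − 2P − Q = 0.656384, giving −½ ln(0.656384) = 0.210505.
1 − 2Q = 0.860832, giving −¼ ln(0.860832) = 0.037464.
d = 0.210505 + 0.037464 = 0.247969.
Under a molecular clock d = 2μt, so t = d/(2μ) = 0.247969 / (2 × 8.2 × 10^-10) = 151.20 million years.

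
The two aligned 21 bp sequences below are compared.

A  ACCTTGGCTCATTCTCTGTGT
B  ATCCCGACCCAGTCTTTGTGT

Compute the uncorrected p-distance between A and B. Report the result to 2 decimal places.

0.33

The sequences differ at 7 of 21 positions (sites 2, 4, 5, 7, 9, 12, 16).
p = 7/21 = 0.333333… ≈ 0.33 (to 2 d.p.).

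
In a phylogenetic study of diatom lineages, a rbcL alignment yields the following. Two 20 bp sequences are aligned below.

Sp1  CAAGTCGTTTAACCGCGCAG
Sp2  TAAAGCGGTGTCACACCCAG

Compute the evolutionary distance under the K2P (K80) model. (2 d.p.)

Of 20 sites, 3 differences are transitions and 7 are transversions, so P = 3/20 = 0.15 and Q = 7/20 = 0.35.
Under the Kimura two-parameter model, d = −½ ln(1 − 2P − Q) − ¼ ln(1 − 2Q).
1 − 2P − Q = 0.35, giving −½ ln(0.35) = 0.524911.
1 − 2Q = 0.3, giving −¼ ln(0.3) = 0.300993.
d = 0.524911 + 0.300993 = 0.825904.

0.83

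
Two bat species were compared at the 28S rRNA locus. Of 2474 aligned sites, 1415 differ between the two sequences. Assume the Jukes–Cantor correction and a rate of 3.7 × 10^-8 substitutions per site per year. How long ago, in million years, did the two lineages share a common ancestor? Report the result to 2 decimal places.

14.57

p = 1415/2474 ≈ 0.571948.
d = −(3/4) ln(1 − 4p/3) = −0.75 ln(1 − 0.762597) = −0.75 ln(0.237403)
  = −0.75 × (-1.437996) = 1.078497 substitutions/site.
Under a molecular clock d = 2μt, so t = d/(2μ) = 1.078497 / (2 × 3.7 × 10^-8) = 14.57 million years.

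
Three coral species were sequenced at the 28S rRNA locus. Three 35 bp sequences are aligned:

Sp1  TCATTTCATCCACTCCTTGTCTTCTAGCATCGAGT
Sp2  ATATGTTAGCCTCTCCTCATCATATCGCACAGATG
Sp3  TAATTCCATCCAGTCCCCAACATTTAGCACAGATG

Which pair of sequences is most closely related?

Sp1–Sp2: 15/35 differ, p = 0.429, d = 0.635.
Sp1–Sp3: 13/35 differ, p = 0.371, d = 0.513.
Sp2–Sp3: 12/35 differ, p = 0.343, d = 0.458.
The smallest distance is between Sp2 and Sp3.

Sp2 and Sp3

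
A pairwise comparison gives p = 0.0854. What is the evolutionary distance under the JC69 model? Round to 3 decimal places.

0.091

d = −(3/4) ln(1 − 4p/3) = −0.75 ln(1 − 0.113867) = −0.75 ln(0.886133)
  = −0.75 × (-0.120888) = 0.090666 substitutions/site.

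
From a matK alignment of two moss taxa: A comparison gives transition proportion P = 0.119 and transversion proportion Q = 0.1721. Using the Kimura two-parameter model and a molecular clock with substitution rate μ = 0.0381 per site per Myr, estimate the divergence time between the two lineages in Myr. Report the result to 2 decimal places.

4.85

Under the Kimura two-parameter model, d = −½ ln(1 − 2P − Q) − ¼ ln(1 − 2Q).
1 − 2P − Q = 0.5899, giving −½ ln(0.5899) = 0.263901.
1 − 2Q = 0.6558, giving −¼ ln(0.6558) = 0.105475.
d = 0.263901 + 0.105475 = 0.369376.
Under a molecular clock d = 2μt, so t = d/(2μ) = 0.369376 / (2 × 0.0381) = 4.85 Myr.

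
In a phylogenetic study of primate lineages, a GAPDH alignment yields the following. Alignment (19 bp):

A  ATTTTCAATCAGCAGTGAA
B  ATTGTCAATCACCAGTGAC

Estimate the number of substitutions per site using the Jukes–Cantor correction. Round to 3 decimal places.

0.177

The sequences differ at 3 of 19 sites (4, 12, 19), so p = 3/19 ≈ 0.157895.
d = −(3/4) ln(1 − 4p/3) = −0.75 ln(1 − 0.210527) = −0.75 ln(0.789473)
  = −0.75 × (-0.236390) = 0.177293 substitutions/site.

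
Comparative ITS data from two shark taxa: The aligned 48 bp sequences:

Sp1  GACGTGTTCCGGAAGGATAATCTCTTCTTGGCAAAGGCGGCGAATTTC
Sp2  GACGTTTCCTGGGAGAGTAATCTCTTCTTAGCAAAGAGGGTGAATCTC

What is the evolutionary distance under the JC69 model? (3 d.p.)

0.273

The sequences differ at 11 of 48 sites, so p = 11/48 ≈ 0.229167.
d = −(3/4) ln(1 − 4p/3) = −0.75 ln(1 − 0.305556) = −0.75 ln(0.694444)
  = −0.75 × (-0.364644) = 0.273483 substitutions/site.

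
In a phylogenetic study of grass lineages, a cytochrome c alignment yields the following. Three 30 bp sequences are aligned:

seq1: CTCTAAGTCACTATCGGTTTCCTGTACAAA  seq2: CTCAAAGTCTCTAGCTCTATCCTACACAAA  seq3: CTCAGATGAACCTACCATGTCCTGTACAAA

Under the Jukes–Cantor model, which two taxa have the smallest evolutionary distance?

seq1 and seq2

seq1–seq2: 8/30 differ, p = 0.267, d = 0.330.
seq1–seq3: 11/30 differ, p = 0.367, d = 0.503.
seq2–seq3: 13/30 differ, p = 0.433, d = 0.647.
The smallest distance is between seq1 and seq2.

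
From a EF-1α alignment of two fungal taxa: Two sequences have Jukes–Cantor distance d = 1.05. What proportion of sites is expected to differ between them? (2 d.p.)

p = (3/4)(1 − e^(−4d/3)) = 0.75 × (1 − e^(-1.4)) = 0.75 × (1 − 0.246597) = 0.565052.

0.57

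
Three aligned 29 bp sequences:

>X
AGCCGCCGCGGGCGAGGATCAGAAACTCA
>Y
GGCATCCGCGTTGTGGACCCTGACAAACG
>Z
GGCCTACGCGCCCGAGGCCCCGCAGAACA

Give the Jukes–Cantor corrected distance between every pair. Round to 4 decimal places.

X–Y: 16/29 sites differ → p ≈ 0.551724, d = −0.75 ln(1 − 0.735632) = 0.997810 ≈ 0.9978.
X–Z: 12/29 sites differ → p ≈ 0.413793, d = −0.75 ln(1 − 0.551724) = 0.601760 ≈ 0.6018.
Y–Z: 13/29 sites differ → p ≈ 0.448276, d = −0.75 ln(1 − 0.597701) = 0.682920 ≈ 0.6829.

d(X,Y) = 0.9978, d(X,Z) = 0.6018, d(Y,Z) = 0.6829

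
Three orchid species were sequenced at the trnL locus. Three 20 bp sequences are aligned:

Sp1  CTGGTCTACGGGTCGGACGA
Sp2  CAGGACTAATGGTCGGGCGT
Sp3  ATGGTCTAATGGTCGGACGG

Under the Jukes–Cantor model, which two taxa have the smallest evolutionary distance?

Sp1–Sp2: 6/20 differ, p = 0.300, d = 0.383.
Sp1–Sp3: 4/20 differ, p = 0.200, d = 0.233.
Sp2–Sp3: 5/20 differ, p = 0.250, d = 0.304.
The smallest distance is between Sp1 and Sp3.

Sp1 and Sp3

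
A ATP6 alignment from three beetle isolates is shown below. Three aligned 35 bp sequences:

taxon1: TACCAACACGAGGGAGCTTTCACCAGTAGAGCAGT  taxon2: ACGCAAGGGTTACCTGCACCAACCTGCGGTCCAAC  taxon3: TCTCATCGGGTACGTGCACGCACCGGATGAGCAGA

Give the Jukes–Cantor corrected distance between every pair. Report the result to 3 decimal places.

d(taxon1,taxon2) = 1.567, d(taxon1,taxon3) = 0.705, d(taxon2,taxon3) = 0.635

taxon1–taxon2: 23/35 sites differ → p ≈ 0.657143, d = −0.75 ln(1 − 0.876191) = 1.566761 ≈ 1.567.
taxon1–taxon3: 16/35 sites differ → p ≈ 0.457143, d = −0.75 ln(1 − 0.609524) = 0.705292 ≈ 0.705.
taxon2–taxon3: 15/35 sites differ → p ≈ 0.428571, d = −0.75 ln(1 − 0.571428) = 0.635472 ≈ 0.635.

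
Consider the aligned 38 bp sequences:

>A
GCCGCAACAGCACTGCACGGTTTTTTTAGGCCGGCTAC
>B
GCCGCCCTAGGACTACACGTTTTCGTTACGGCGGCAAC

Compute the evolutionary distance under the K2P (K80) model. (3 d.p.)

Of 38 sites, 3 differences are transitions and 8 are transversions, so P = 3/38 ≈ 0.078947 and Q = 8/38 ≈ 0.210526.
Under the Kimura two-parameter model, d = −½ ln(1 − 2P − Q) − ¼ ln(1 − 2Q).
1 − 2P − Q = 0.63158, giving −½ ln(0.63158) = 0.229765.
1 − 2Q = 0.578948, giving −¼ ln(0.578948) = 0.136636.
d = 0.229765 + 0.136636 = 0.366401.

0.366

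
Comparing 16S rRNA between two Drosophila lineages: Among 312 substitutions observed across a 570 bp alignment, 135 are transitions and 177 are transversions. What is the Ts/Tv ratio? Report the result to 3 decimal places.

R = 135/177 = 0.762711… ≈ 0.763 (to 3 d.p.).

0.763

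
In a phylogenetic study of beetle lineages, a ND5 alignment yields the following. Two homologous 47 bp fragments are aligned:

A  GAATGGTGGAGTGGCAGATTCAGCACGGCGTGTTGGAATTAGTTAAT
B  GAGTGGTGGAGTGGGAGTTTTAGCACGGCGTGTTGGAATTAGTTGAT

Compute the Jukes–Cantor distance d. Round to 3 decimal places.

0.115

The sequences differ at 5 of 47 sites (3, 15, 18, 21, 45), so p = 5/47 ≈ 0.106383.
d = −(3/4) ln(1 − 4p/3) = −0.75 ln(1 − 0.141844) = −0.75 ln(0.858156)
  = −0.75 × (-0.152969) = 0.114727 substitutions/site.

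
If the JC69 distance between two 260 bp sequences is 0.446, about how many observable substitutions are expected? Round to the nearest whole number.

87

Invert JC69: p = (3/4)(1 − e^(−4d/3)) = 0.75 × (1 − e^(-0.594667)) = 0.75 × (1 − 0.551746) = 0.336191.
Expected differing sites = pL ≈ 0.336191 × 260 = 87.40966 ≈ 87.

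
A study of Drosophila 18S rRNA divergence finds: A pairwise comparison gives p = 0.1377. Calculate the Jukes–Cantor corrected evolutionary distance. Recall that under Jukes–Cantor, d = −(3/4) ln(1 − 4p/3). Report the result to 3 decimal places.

0.152

d = −(3/4) ln(1 − 4p/3) = −0.75 ln(1 − 0.1836) = −0.75 ln(0.8164)
  = −0.75 × (-0.202851) = 0.152138 substitutions/site.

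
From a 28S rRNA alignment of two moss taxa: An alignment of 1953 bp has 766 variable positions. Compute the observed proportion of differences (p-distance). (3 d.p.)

0.392

p = 766/1953 = 0.392217… ≈ 0.392 (to 3 d.p.).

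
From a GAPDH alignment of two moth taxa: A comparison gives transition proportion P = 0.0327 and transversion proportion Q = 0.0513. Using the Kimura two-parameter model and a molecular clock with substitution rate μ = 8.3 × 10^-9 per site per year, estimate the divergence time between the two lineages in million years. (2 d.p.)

Under the Kimura two-parameter model, d = −½ ln(1 − 2P − Q) − ¼ ln(1 − 2Q).
1 − 2P − Q = 0.8833, giving −½ ln(0.8833) = 0.062045.
1 − 2Q = 0.8974, giving −¼ ln(0.8974) = 0.027063.
d = 0.062045 + 0.027063 = 0.089108.
Under a molecular clock d = 2μt, so t = d/(2μ) = 0.089108 / (2 × 8.3 × 10^-9) = 5.37 million years.

5.37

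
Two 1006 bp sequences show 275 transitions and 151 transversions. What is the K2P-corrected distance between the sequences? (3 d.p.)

P = 275/1006 ≈ 0.27336 and Q = 151/1006 ≈ 0.150099.
Under the Kimura two-parameter model, d = −½ ln(1 − 2P − Q) − ¼ ln(1 − 2Q).
1 − 2P − Q = 0.303181, giving −½ ln(0.303181) = 0.596713.
1 − 2Q = 0.699802, giving −¼ ln(0.699802) = 0.089239.
d = 0.596713 + 0.089239 = 0.685952.

0.686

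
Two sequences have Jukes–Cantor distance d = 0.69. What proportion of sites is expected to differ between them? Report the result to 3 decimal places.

0.451

p = (3/4)(1 − e^(−4d/3)) = 0.75 × (1 − e^(-0.92)) = 0.75 × (1 − 0.398519) = 0.451111.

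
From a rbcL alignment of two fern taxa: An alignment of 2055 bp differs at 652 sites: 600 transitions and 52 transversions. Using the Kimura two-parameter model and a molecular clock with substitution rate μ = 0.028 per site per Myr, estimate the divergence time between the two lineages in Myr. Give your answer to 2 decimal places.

8.62

P = 600/2055 ≈ 0.291971 and Q = 52/2055 ≈ 0.025304.
Under the Kimura two-parameter model, d = −½ ln(1 − 2P − Q) − ¼ ln(1 − 2Q).
1 − 2P − Q = 0.390754, giving −½ ln(0.390754) = 0.469839.
1 − 2Q = 0.949392, giving −¼ ln(0.949392) = 0.012983.
d = 0.469839 + 0.012983 = 0.482822.
Under a molecular clock d = 2μt, so t = d/(2μ) = 0.482822 / (2 × 0.028) = 8.62 Myr.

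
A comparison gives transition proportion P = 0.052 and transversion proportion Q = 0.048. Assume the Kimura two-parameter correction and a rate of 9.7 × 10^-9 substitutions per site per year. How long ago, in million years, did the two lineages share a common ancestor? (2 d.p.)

5.55

Under the Kimura two-parameter model, d = −½ ln(1 − 2P − Q) − ¼ ln(1 − 2Q).
1 − 2P − Q = 0.848, giving −½ ln(0.848) = 0.082437.
1 − 2Q = 0.904, giving −¼ ln(0.904) = 0.025231.
d = 0.082437 + 0.025231 = 0.107668.
Under a molecular clock d = 2μt, so t = d/(2μ) = 0.107668 / (2 × 9.7 × 10^-9) = 5.55 million years.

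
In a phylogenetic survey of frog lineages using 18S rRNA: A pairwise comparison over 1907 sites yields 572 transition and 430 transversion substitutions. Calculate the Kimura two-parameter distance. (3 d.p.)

1.022

P = 572/1907 ≈ 0.299948 and Q = 430/1907 ≈ 0.225485.
Under the Kimura two-parameter model, d = −½ ln(1 − 2P − Q) − ¼ ln(1 − 2Q).
1 − 2P − Q = 0.174619, giving −½ ln(0.174619) = 0.872574.
1 − 2Q = 0.54903, giving −¼ ln(0.54903) = 0.149901.
d = 0.872574 + 0.149901 = 1.022475.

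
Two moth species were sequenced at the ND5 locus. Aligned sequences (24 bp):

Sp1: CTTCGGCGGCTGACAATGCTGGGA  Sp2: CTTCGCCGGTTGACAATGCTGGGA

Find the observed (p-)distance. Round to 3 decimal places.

The sequences differ at 2 of 24 positions (sites 6, 10).
p = 2/24 = 0.083333… ≈ 0.083 (to 3 d.p.).

0.083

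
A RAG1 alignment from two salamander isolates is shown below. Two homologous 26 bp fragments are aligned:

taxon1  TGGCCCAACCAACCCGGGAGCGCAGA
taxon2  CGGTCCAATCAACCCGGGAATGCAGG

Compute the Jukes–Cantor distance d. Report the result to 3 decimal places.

The sequences differ at 6 of 26 sites (1, 4, 9, 20, 21, 26), so p = 6/26 ≈ 0.230769.
d = −(3/4) ln(1 − 4p/3) = −0.75 ln(1 − 0.307692) = −0.75 ln(0.692308)
  = −0.75 × (-0.367724) = 0.275793 substitutions/site.

0.276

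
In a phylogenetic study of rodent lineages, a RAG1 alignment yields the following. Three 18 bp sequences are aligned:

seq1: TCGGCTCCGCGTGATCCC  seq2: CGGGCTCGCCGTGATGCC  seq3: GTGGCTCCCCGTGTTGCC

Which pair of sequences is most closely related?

seq1–seq2: 5/18 differ, p = 0.278, d = 0.347.
seq1–seq3: 5/18 differ, p = 0.278, d = 0.347.
seq2–seq3: 4/18 differ, p = 0.222, d = 0.264.
The smallest distance is between seq2 and seq3.

seq2 and seq3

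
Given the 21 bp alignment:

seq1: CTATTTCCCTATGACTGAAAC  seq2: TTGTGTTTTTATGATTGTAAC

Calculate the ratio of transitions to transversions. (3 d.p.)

3.000

Transitions are A↔G and C↔T; transversions are all other mismatches.
Transitions: 6. Transversions: 2.
R = 6/2 = 3.000.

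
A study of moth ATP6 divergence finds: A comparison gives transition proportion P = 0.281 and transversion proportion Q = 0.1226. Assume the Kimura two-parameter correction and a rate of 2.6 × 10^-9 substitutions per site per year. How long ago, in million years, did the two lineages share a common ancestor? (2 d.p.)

124.48

Under the Kimura two-parameter model, d = −½ ln(1 − 2P − Q) − ¼ ln(1 − 2Q).
1 − 2P − Q = 0.3154, giving −½ ln(0.3154) = 0.576957.
1 − 2Q = 0.7548, giving −¼ ln(0.7548) = 0.070326.
d = 0.576957 + 0.070326 = 0.647283.
Under a molecular clock d = 2μt, so t = d/(2μ) = 0.647283 / (2 × 2.6 × 10^-9) = 124.48 million years.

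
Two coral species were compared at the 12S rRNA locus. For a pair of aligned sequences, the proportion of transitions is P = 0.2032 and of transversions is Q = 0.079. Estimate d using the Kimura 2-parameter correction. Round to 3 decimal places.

0.375

Under the Kimura two-parameter model, d = −½ ln(1 − 2P − Q) − ¼ ln(1 − 2Q).
1 − 2P − Q = 0.5146, giving −½ ln(0.5146) = 0.332183.
1 − 2Q = 0.842, giving −¼ ln(0.842) = 0.042994.
d = 0.332183 + 0.042994 = 0.375177.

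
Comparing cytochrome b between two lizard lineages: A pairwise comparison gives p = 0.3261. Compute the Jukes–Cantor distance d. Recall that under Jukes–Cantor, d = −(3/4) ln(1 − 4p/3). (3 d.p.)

d = −(3/4) ln(1 − 4p/3) = −0.75 ln(1 − 0.4348) = −0.75 ln(0.5652)
  = −0.75 × (-0.570576) = 0.427932 substitutions/site.

0.428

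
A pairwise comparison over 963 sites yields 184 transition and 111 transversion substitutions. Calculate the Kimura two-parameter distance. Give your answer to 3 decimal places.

P = 184/963 ≈ 0.19107 and Q = 111/963 ≈ 0.115265.
Under the Kimura two-parameter model, d = −½ ln(1 − 2P − Q) − ¼ ln(1 − 2Q).
1 − 2P − Q = 0.502595, giving −½ ln(0.502595) = 0.343985.
1 − 2Q = 0.76947, giving −¼ ln(0.76947) = 0.065513.
d = 0.343985 + 0.065513 = 0.409498.

0.409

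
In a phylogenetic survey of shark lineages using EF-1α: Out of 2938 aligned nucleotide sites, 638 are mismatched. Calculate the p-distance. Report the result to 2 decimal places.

p = 638/2938 = 0.217154… ≈ 0.22 (to 2 d.p.).

0.22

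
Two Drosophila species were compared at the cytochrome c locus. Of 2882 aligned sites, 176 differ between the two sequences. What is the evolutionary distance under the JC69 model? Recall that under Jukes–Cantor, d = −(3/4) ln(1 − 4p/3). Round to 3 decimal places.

0.064

p = 176/2882 ≈ 0.061069.
d = −(3/4) ln(1 − 4p/3) = −0.75 ln(1 − 0.081425) = −0.75 ln(0.918575)
  = −0.75 × (-0.084932) = 0.063699 substitutions/site.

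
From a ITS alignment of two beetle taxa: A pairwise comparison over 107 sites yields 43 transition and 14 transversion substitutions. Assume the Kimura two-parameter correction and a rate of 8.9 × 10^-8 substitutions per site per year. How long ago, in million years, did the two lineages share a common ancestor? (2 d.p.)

8.09

P = 43/107 ≈ 0.401869 and Q = 14/107 ≈ 0.130841.
Under the Kimura two-parameter model, d = −½ ln(1 − 2P − Q) − ¼ ln(1 − 2Q).
1 − 2P − Q = 0.065421, giving −½ ln(0.065421) = 1.363456.
1 − 2Q = 0.738318, giving −¼ ln(0.738318) = 0.075845.
d = 1.363456 + 0.075845 = 1.439301.
Under a molecular clock d = 2μt, so t = d/(2μ) = 1.439301 / (2 × 8.9 × 10^-8) = 8.09 million years.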